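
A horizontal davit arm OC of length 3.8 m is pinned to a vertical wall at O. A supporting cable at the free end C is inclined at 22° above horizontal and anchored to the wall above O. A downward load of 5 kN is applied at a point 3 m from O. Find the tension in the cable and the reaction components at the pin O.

T = 10.54 kN, O_x = 9.770 kN, O_y = 1.053 kN

ΣM about O: T·sin22°·3.8 − 5·3 = 0 → T = 15/(3.8·0.374607) = 10.5374 ≈ 10.54 kN.
ΣF_x = 0: O_x − T·cos22° = 0 → O_x = 10.5374 × 0.927184 = 9.770 kN.
ΣF_y = 0: O_y + T·sin22° − 5 = 0 → O_y = 5 − 10.5374 × 0.374607 = 1.053 kN.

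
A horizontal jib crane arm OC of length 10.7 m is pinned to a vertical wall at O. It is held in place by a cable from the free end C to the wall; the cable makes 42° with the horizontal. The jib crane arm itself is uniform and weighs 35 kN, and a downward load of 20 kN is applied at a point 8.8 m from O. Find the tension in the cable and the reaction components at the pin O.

T = 50.74 kN, O_x = 37.70 kN, O_y = 21.05 kN

ΣM about O: T·sin42°·10.7 − 35·5.35 − 20·8.8 = 0 → T = 363.25/(10.7·0.669131) = 50.7354 ≈ 50.74 kN.
ΣF_x = 0: O_x − T·cos42° = 0 → O_x = 50.7354 × 0.743145 = 37.70 kN.
ΣF_y = 0: O_y + T·sin42° − 35 − 20 = 0 → O_y = 55 − 50.7354 × 0.669131 = 21.05 kN.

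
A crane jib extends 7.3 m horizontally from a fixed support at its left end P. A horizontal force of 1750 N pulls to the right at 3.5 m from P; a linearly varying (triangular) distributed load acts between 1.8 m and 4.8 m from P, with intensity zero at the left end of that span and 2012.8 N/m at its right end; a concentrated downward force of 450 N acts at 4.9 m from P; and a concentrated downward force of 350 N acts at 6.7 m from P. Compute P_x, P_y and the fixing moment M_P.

Resultant of the triangular load: ½ × 2012.8 × 3 = 3019.2 N, acting at 3.8 m from P (one-third of the span from the peak).
ΣF_x = 0: P_x + 1750 = 0 → P_x = -1750 N.
ΣF_y = 0: P_y − ½·2012.8·3 − 450 − 350 = 0 → P_y = 3819 N.
ΣM about P: M_P − (½·2012.8·3)·3.8 − 450·4.9 − 350·6.7 = 0 → M_P = 16020 N·m.

P_x = -1750 N, P_y = 3819 N, M_P = 16020 N·m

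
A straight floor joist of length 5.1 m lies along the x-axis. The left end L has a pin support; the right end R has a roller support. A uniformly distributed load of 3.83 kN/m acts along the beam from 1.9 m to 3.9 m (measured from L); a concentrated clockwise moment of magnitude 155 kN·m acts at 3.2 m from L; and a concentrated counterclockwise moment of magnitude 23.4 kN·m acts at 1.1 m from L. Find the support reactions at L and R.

L_x = 0, L_y = -22.50 kN, R_y = 30.16 kN

Resultant of the distributed load: 3.83 × 2 = 7.66 kN at 2.9 m from L.
ΣM about L: R_y·5.1 − (3.83·2)·2.9 − 155 + 23.4 = 0 → R_y = 153.814/5.1 = 30.1596 ≈ 30.16 kN.
ΣF_y = 0: L_y + 30.1596 − 3.83·2 = 0 → L_y = -22.50 kN.
ΣF_x = 0: no horizontal applied forces, so L_x = 0.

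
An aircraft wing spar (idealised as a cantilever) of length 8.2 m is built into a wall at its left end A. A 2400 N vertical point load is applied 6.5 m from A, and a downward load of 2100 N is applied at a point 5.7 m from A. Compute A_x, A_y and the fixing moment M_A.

ΣF_x = 0: A_x = 0.
ΣF_y = 0: A_y − 2400 − 2100 = 0 → A_y = 4500 N.
ΣM about A: M_A − 2400·6.5 − 2100·5.7 = 0 → M_A = 27570 N·m.

A_x = 0, A_y = 4500 N, M_A = 27570 N·m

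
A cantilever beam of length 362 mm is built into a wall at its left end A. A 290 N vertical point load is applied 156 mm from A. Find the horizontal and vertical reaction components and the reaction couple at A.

A_x = 0, A_y = 290.0 N, M_A = 45240 N·mm

ΣF_x = 0: A_x = 0.
ΣF_y = 0: A_y − 290 = 0 → A_y = 290.0 N.
ΣM about A: M_A − 290·156 = 0 → M_A = 45240 N·mm.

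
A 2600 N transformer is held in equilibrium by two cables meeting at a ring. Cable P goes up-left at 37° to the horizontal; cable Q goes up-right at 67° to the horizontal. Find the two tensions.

T_P = 1047 N, T_Q = 2140 N

ΣF_x = 0: −T_P·cos37° + T_Q·cos67° = 0 → T_Q = 2.04395·T_P.
ΣF_y = 0: T_P·sin37° + T_Q·sin67° = 2600.
Substitute: T_P·(0.601815 + 2.04395·0.920505) = 2600 → T_P = 1047 N.
Then T_Q = 2.04395 × 1047 = 2140 N.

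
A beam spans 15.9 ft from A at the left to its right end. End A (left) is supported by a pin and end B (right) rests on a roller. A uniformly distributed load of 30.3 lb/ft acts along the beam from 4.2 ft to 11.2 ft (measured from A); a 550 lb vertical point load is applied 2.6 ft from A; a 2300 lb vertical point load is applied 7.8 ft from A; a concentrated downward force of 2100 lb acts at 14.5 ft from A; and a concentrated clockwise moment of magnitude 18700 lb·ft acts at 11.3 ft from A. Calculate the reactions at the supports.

A_x = 0, A_y = 750.0 lb, B_y = 4412 lb

Resultant of the distributed load: 30.3 × 7 = 212.1 lb at 7.7 ft from A.
Taking moments about A: B_y·15.9 − (30.3·7)·7.7 − 550·2.6 − 2300·7.8 − 2100·14.5 − 18700 = 0 → B_y = 70153.17/15.9 = 4412.15 ≈ 4412 lb.
ΣF_y = 0: A_y + 4412.15 − 30.3·7 − 550 − 2300 − 2100 = 0 → A_y = 750.0 lb.
ΣF_x = 0: no horizontal applied forces, so A_x = 0.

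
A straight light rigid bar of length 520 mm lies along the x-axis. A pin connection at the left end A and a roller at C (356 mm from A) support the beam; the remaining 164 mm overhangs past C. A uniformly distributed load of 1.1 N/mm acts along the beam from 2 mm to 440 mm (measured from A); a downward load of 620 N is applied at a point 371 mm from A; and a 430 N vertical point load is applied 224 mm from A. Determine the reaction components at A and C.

A_x = 0, A_y = 316.0 N, C_y = 1216 N

Resultant of the distributed load: 1.1 × 438 = 481.8 N at 221 mm from A.
Moments about A: C_y·356 − (1.1·438)·221 − 620·371 − 430·224 = 0 → C_y = 432817.8/356 = 1215.78 ≈ 1216 N.
ΣF_y = 0: A_y + 1215.78 − 1.1·438 − 620 − 430 = 0 → A_y = 316.0 N.
ΣF_x = 0: no horizontal applied forces, so A_x = 0.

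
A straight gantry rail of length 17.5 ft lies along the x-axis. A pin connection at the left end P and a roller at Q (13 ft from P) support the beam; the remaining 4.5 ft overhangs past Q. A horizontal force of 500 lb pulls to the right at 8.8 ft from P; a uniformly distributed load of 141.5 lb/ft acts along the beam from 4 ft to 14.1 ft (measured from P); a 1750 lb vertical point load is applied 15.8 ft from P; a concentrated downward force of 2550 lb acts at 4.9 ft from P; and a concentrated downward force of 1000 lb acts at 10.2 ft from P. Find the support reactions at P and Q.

Resultant of the distributed load: 141.5 × 10.1 = 1429.15 lb at 9.05 ft from P.
ΣM about P: Q_y·13 − (141.5·10.1)·9.05 − 1750·15.8 − 2550·4.9 − 1000·10.2 = 0 → Q_y = 63278.8075/13 = 4867.6 ≈ 4868 lb.
ΣF_y = 0: P_y + 4867.6 − 141.5·10.1 − 1750 − 2550 − 1000 = 0 → P_y = 1862 lb.
ΣF_x = 0: P_x + 500 = 0 → P_x = -500.0 lb.

P_x = -500.0 lb, P_y = 1862 lb, Q_y = 4868 lb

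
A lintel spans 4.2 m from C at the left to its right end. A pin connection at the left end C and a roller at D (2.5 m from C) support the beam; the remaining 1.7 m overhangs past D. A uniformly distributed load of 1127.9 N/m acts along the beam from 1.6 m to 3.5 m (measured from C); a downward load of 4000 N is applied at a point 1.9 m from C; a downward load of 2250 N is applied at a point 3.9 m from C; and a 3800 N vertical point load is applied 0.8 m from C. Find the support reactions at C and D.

Resultant of the distributed load: 1127.9 × 1.9 = 2143.01 N at 2.55 m from C.
Moments about C: D_y·2.5 − (1127.9·1.9)·2.55 − 4000·1.9 − 2250·3.9 − 3800·0.8 = 0 → D_y = 24879.6755/2.5 = 9951.87 ≈ 9952 N.
ΣF_y = 0: C_y + 9951.87 − 1127.9·1.9 − 4000 − 2250 − 3800 = 0 → C_y = 2241 N.
ΣF_x = 0: no horizontal applied forces, so C_x = 0.

C_x = 0, C_y = 2241 N, D_y = 9952 N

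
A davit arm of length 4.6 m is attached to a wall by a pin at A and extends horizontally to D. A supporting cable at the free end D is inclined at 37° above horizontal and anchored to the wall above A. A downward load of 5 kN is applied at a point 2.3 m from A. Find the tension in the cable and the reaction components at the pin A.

ΣM about A: T·sin37°·4.6 − 5·2.3 = 0 → T = 11.5/(4.6·0.601815) = 4.1541 ≈ 4.154 kN.
ΣF_x = 0: A_x − T·cos37° = 0 → A_x = 4.1541 × 0.798636 = 3.318 kN.
ΣF_y = 0: A_y + T·sin37° − 5 = 0 → A_y = 5 − 4.1541 × 0.601815 = 2.500 kN.

T = 4.154 kN, A_x = 3.318 kN, A_y = 2.500 kN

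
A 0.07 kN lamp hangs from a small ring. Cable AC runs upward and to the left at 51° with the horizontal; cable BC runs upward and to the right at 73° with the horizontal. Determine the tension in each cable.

T_AC = 0.02469 kN, T_BC = 0.05314 kN

ΣF_x = 0: −T_AC·cos51° + T_BC·cos73° = 0 → T_BC = 2.15247·T_AC.
ΣF_y = 0: T_AC·sin51° + T_BC·sin73° = 0.07.
Substitute: T_AC·(0.777146 + 2.15247·0.956305) = 0.07 → T_AC = 0.0246864 ≈ 0.02469 kN.
Then T_BC = 2.15247 × 0.0246864 = 0.05314 kN.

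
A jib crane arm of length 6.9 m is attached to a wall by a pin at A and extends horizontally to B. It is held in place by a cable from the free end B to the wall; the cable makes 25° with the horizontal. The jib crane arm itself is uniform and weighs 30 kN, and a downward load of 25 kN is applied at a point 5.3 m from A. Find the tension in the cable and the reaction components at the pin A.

T = 80.93 kN, A_x = 73.35 kN, A_y = 20.80 kN

ΣM about A: T·sin25°·6.9 − 30·3.45 − 25·5.3 = 0 → T = 236/(6.9·0.422618) = 80.931 ≈ 80.93 kN.
ΣF_x = 0: A_x − T·cos25° = 0 → A_x = 80.931 × 0.906308 = 73.35 kN.
ΣF_y = 0: A_y + T·sin25° − 30 − 25 = 0 → A_y = 55 − 80.931 × 0.422618 = 20.80 kN.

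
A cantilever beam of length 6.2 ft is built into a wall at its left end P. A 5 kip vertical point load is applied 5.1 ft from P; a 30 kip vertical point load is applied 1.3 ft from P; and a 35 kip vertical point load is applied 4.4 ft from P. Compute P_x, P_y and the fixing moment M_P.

P_x = 0, P_y = 70.00 kip, M_P = 218.5 kip·ft

ΣF_x = 0: P_x = 0.
ΣF_y = 0: P_y − 5 − 30 − 35 = 0 → P_y = 70.00 kip.
ΣM about P: M_P − 5·5.1 − 30·1.3 − 35·4.4 = 0 → M_P = 218.5 kip·ft.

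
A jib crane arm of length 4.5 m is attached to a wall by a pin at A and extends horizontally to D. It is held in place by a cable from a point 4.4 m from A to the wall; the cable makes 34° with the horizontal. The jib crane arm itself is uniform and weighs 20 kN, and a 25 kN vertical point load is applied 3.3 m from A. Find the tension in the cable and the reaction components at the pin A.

T = 51.82 kN, A_x = 42.96 kN, A_y = 16.02 kN

ΣM about A: T·sin34°·4.4 − 20·2.25 − 25·3.3 = 0 → T = 127.5/(4.4·0.559193) = 51.8198 ≈ 51.82 kN.
ΣF_x = 0: A_x − T·cos34° = 0 → A_x = 51.8198 × 0.829038 = 42.96 kN.
ΣF_y = 0: A_y + T·sin34° − 20 − 25 = 0 → A_y = 45 − 51.8198 × 0.559193 = 16.02 kN.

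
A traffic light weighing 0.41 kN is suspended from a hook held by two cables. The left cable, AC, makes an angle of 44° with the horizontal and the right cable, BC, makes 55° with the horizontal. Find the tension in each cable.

ΣF_x = 0: −T_AC·cos44° + T_BC·cos55° = 0 → T_BC = 1.25413·T_AC.
ΣF_y = 0: T_AC·sin44° + T_BC·sin55° = 0.41.
Substitute: T_AC·(0.694658 + 1.25413·0.819152) = 0.41 → T_AC = 0.238098 ≈ 0.2381 kN.
Then T_BC = 1.25413 × 0.238098 = 0.2986 kN.

T_AC = 0.2381 kN, T_BC = 0.2986 kN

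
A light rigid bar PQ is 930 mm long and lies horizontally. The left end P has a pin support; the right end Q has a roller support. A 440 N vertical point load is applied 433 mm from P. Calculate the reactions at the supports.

Moments about P: Q_y·930 − 440·433 = 0 → Q_y = 190520/930 = 204.86 ≈ 204.9 N.
ΣF_y = 0: P_y + 204.86 − 440 = 0 → P_y = 235.1 N.
ΣF_x = 0: no horizontal applied forces, so P_x = 0.

P_x = 0, P_y = 235.1 N, Q_y = 204.9 N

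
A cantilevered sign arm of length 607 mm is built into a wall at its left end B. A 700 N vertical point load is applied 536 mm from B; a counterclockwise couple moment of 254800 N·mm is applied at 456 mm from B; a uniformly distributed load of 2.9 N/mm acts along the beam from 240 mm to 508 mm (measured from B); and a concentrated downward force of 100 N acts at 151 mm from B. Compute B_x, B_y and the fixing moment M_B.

B_x = 0, B_y = 1577 N, M_B = 426200 N·mm

Resultant of the distributed load: 2.9 × 268 = 777.2 N at 374 mm from B.
ΣF_x = 0: B_x = 0.
ΣF_y = 0: B_y − 700 − 2.9·268 − 100 = 0 → B_y = 1577 N.
ΣM about B: M_B − 700·536 + 254800 − (2.9·268)·374 − 100·151 = 0 → M_B = 426200 N·mm.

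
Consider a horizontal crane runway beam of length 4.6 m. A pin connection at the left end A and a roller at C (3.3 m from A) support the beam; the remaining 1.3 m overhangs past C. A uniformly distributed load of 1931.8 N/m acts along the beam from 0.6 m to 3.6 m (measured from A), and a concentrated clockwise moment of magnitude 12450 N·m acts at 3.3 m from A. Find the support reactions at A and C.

A_x = 0, A_y = -1665 N, C_y = 7461 N

Resultant of the distributed load: 1931.8 × 3 = 5795.4 N at 2.1 m from A.
ΣM about A: C_y·3.3 − (1931.8·3)·2.1 − 12450 = 0 → C_y = 24620.34/3.3 = 7460.71 ≈ 7461 N.
ΣF_y = 0: A_y + 7460.71 − 1931.8·3 = 0 → A_y = -1665 N.
ΣF_x = 0: no horizontal applied forces, so A_x = 0.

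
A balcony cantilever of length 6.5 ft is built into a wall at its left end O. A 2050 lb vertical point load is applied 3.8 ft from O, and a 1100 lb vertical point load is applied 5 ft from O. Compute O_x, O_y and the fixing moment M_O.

O_x = 0, O_y = 3150 lb, M_O = 13290 lb·ft

ΣF_x = 0: O_x = 0.
ΣF_y = 0: O_y − 2050 − 1100 = 0 → O_y = 3150 lb.
ΣM about O: M_O − 2050·3.8 − 1100·5 = 0 → M_O = 13290 lb·ft.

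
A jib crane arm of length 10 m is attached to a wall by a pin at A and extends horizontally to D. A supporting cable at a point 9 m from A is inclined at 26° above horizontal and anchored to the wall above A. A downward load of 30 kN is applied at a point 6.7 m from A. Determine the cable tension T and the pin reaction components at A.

T = 50.95 kN, A_x = 45.79 kN, A_y = 7.667 kN

ΣM about A: T·sin26°·9 − 30·6.7 = 0 → T = 201/(9·0.438371) = 50.9462 ≈ 50.95 kN.
ΣF_x = 0: A_x − T·cos26° = 0 → A_x = 50.9462 × 0.898794 = 45.79 kN.
ΣF_y = 0: A_y + T·sin26° − 30 = 0 → A_y = 30 − 50.9462 × 0.438371 = 7.667 kN.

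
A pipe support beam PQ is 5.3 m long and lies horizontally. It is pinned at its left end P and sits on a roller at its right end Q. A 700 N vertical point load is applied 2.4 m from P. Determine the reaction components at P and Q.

P_x = 0, P_y = 383.0 N, Q_y = 317.0 N

ΣM about P: Q_y·5.3 − 700·2.4 = 0 → Q_y = 1680/5.3 = 316.981 ≈ 317.0 N.
ΣF_y = 0: P_y + 316.981 − 700 = 0 → P_y = 383.0 N.
ΣF_x = 0: no horizontal applied forces, so P_x = 0.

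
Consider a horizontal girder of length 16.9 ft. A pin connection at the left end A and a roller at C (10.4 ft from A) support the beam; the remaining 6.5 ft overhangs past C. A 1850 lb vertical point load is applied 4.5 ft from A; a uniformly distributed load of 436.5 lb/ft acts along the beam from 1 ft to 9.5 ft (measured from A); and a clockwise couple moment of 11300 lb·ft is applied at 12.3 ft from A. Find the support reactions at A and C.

A_x = 0, A_y = 1800 lb, C_y = 3760 lb

Resultant of the distributed load: 436.5 × 8.5 = 3710.25 lb at 5.25 ft from A.
Moments about A: C_y·10.4 − 1850·4.5 − (436.5·8.5)·5.25 − 11300 = 0 → C_y = 39103.8125/10.4 = 3759.98 ≈ 3760 lb.
ΣF_y = 0: A_y + 3759.98 − 1850 − 436.5·8.5 = 0 → A_y = 1800 lb.
ΣF_x = 0: no horizontal applied forces, so A_x = 0.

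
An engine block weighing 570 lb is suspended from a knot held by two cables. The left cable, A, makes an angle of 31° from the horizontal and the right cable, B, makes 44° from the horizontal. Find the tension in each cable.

T_A = 424.5 lb, T_B = 505.8 lb

ΣF_x = 0: −T_A·cos31° + T_B·cos44° = 0 → T_B = 1.1916·T_A.
ΣF_y = 0: T_A·sin31° + T_B·sin44° = 570.
Substitute: T_A·(0.515038 + 1.1916·0.694658) = 570 → T_A = 424.489 ≈ 424.5 lb.
Then T_B = 1.1916 × 424.489 = 505.8 lb.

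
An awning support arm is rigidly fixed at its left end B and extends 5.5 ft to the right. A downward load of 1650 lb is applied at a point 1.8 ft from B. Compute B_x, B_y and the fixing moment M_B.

B_x = 0, B_y = 1650 lb, M_B = 2970 lb·ft

ΣF_x = 0: B_x = 0.
ΣF_y = 0: B_y − 1650 = 0 → B_y = 1650 lb.
ΣM about B: M_B − 1650·1.8 = 0 → M_B = 2970 lb·ft.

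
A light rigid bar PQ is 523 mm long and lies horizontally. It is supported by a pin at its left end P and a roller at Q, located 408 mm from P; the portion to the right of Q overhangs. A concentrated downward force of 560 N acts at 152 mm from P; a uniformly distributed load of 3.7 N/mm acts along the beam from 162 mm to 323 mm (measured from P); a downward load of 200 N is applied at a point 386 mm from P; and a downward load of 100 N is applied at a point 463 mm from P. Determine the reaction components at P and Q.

Resultant of the distributed load: 3.7 × 161 = 595.7 N at 242.5 mm from P.
Taking moments about P: Q_y·408 − 560·152 − (3.7·161)·242.5 − 200·386 − 100·463 = 0 → Q_y = 353077.25/408 = 865.385 ≈ 865.4 N.
ΣF_y = 0: P_y + 865.385 − 560 − 3.7·161 − 200 − 100 = 0 → P_y = 590.3 N.
ΣF_x = 0: no horizontal applied forces, so P_x = 0.

P_x = 0, P_y = 590.3 N, Q_y = 865.4 N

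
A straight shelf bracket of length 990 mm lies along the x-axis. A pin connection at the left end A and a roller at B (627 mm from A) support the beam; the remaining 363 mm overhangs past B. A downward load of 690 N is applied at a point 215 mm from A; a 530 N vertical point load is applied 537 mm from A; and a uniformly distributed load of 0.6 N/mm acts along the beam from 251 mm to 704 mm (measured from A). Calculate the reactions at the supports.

A_x = 0, A_y = 594.3 N, B_y = 897.5 N

Resultant of the distributed load: 0.6 × 453 = 271.8 N at 477.5 mm from A.
Moments about A: B_y·627 − 690·215 − 530·537 − (0.6·453)·477.5 = 0 → B_y = 562744.5/627 = 897.519 ≈ 897.5 N.
ΣF_y = 0: A_y + 897.519 − 690 − 530 − 0.6·453 = 0 → A_y = 594.3 N.
ΣF_x = 0: no horizontal applied forces, so A_x = 0.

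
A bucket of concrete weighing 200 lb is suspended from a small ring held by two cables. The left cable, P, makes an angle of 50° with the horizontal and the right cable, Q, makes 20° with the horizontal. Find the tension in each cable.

ΣF_x = 0: −T_P·cos50° + T_Q·cos20° = 0 → T_Q = 0.68404·T_P.
ΣF_y = 0: T_P·sin50° + T_Q·sin20° = 200.
Substitute: T_P·(0.766044 + 0.68404·0.34202) = 200 → T_P = 200.0 lb.
Then T_Q = 0.68404 × 200 = 136.8 lb.

T_P = 200.0 lb, T_Q = 136.8 lb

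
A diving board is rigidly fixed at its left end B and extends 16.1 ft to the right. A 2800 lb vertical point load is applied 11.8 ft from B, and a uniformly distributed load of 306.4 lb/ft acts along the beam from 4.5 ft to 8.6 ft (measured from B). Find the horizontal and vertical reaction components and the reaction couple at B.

B_x = 0, B_y = 4056 lb, M_B = 41270 lb·ft

Resultant of the distributed load: 306.4 × 4.1 = 1256.24 lb at 6.55 ft from B.
ΣF_x = 0: B_x = 0.
ΣF_y = 0: B_y − 2800 − 306.4·4.1 = 0 → B_y = 4056 lb.
ΣM about B: M_B − 2800·11.8 − (306.4·4.1)·6.55 = 0 → M_B = 41270 lb·ft.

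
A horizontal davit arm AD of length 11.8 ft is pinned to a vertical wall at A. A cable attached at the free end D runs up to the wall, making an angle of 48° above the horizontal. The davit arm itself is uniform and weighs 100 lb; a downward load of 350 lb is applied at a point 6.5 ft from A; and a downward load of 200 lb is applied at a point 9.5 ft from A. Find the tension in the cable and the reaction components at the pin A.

T = 543.4 lb, A_x = 363.6 lb, A_y = 246.2 lb

ΣM about A: T·sin48°·11.8 − 100·5.9 − 350·6.5 − 200·9.5 = 0 → T = 4765/(11.8·0.743145) = 543.385 ≈ 543.4 lb.
ΣF_x = 0: A_x − T·cos48° = 0 → A_x = 543.385 × 0.669131 = 363.6 lb.
ΣF_y = 0: A_y + T·sin48° − 100 − 350 − 200 = 0 → A_y = 650 − 543.385 × 0.743145 = 246.2 lb.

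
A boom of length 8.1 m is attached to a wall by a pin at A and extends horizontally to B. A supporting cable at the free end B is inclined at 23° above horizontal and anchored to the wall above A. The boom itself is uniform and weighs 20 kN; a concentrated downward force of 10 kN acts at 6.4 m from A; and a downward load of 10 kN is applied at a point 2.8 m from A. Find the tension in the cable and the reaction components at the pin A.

T = 54.66 kN, A_x = 50.32 kN, A_y = 18.64 kN

ΣM about A: T·sin23°·8.1 − 20·4.05 − 10·6.4 − 10·2.8 = 0 → T = 173/(8.1·0.390731) = 54.6617 ≈ 54.66 kN.
ΣF_x = 0: A_x − T·cos23° = 0 → A_x = 54.6617 × 0.920505 = 50.32 kN.
ΣF_y = 0: A_y + T·sin23° − 20 − 10 − 10 = 0 → A_y = 40 − 54.6617 × 0.390731 = 18.64 kN.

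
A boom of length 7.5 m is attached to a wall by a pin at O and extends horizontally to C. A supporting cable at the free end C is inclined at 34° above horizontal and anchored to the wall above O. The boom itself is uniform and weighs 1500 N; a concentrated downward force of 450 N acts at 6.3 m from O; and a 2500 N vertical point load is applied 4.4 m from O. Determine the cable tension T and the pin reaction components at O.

ΣM about O: T·sin34°·7.5 − 1500·3.75 − 450·6.3 − 2500·4.4 = 0 → T = 19460/(7.5·0.559193) = 4640.02 ≈ 4640 N.
ΣF_x = 0: O_x − T·cos34° = 0 → O_x = 4640.02 × 0.829038 = 3847 N.
ΣF_y = 0: O_y + T·sin34° − 1500 − 450 − 2500 = 0 → O_y = 4450 − 4640.02 × 0.559193 = 1855 N.

T = 4640 N, O_x = 3847 N, O_y = 1855 N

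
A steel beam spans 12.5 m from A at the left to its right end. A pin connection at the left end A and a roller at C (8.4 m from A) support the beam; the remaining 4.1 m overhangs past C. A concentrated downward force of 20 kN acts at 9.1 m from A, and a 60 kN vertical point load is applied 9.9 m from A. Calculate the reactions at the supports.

Taking moments about A: C_y·8.4 − 20·9.1 − 60·9.9 = 0 → C_y = 776/8.4 = 92.381 ≈ 92.38 kN.
ΣF_y = 0: A_y + 92.381 − 20 − 60 = 0 → A_y = -12.38 kN.
ΣF_x = 0: no horizontal applied forces, so A_x = 0.

A_x = 0, A_y = -12.38 kN, C_y = 92.38 kN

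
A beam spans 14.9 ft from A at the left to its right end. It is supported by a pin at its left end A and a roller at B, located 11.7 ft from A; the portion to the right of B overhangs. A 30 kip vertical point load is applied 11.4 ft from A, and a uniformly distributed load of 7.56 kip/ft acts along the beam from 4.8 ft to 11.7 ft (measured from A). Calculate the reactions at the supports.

Resultant of the distributed load: 7.56 × 6.9 = 52.164 kip at 8.25 ft from A.
ΣM about A: B_y·11.7 − 30·11.4 − (7.56·6.9)·8.25 = 0 → B_y = 772.353/11.7 = 66.0131 ≈ 66.01 kip.
ΣF_y = 0: A_y + 66.0131 − 30 − 7.56·6.9 = 0 → A_y = 16.15 kip.
ΣF_x = 0: no horizontal applied forces, so A_x = 0.

A_x = 0, A_y = 16.15 kip, B_y = 66.01 kip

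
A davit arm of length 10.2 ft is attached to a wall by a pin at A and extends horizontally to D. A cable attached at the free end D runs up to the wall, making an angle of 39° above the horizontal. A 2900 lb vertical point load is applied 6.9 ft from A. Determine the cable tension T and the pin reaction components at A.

T = 3117 lb, A_x = 2423 lb, A_y = 938.2 lb

ΣM about A: T·sin39°·10.2 − 2900·6.9 = 0 → T = 20010/(10.2·0.62932) = 3117.28 ≈ 3117 lb.
ΣF_x = 0: A_x − T·cos39° = 0 → A_x = 3117.28 × 0.777146 = 2423 lb.
ΣF_y = 0: A_y + T·sin39° − 2900 = 0 → A_y = 2900 − 3117.28 × 0.62932 = 938.2 lb.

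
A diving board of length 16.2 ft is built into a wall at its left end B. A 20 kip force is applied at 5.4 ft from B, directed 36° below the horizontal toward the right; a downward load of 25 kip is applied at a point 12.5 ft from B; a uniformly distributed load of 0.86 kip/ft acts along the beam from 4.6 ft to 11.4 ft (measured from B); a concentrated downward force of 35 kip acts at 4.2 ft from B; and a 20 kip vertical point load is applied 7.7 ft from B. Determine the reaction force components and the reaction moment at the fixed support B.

B_x = -16.18 kip, B_y = 97.60 kip, M_B = 723.8 kip·ft

Resultant of the distributed load: 0.86 × 6.8 = 5.848 kip at 8 ft from B.
ΣF_x = 0: B_x + 20·cos36° = 0 → B_x = -16.18 kip.
ΣF_y = 0: B_y − 20·sin36° − 25 − 0.86·6.8 − 35 − 20 = 0 → B_y = 97.60 kip.
ΣM about B: M_B − 20·sin36°·5.4 − 25·12.5 − (0.86·6.8)·8 − 35·4.2 − 20·7.7 = 0 → M_B = 723.8 kip·ft.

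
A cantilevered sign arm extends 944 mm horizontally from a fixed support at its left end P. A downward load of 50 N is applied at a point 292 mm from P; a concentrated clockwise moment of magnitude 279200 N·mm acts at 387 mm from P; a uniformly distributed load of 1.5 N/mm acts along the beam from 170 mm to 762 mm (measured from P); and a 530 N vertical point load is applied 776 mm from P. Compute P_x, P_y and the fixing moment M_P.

P_x = 0, P_y = 1468 N, M_P = 1119000 N·mm

Resultant of the distributed load: 1.5 × 592 = 888 N at 466 mm from P.
ΣF_x = 0: P_x = 0.
ΣF_y = 0: P_y − 50 − 1.5·592 − 530 = 0 → P_y = 1468 N.
ΣM about P: M_P − 50·292 − 279200 − (1.5·592)·466 − 530·776 = 0 → M_P = 1119000 N·mm.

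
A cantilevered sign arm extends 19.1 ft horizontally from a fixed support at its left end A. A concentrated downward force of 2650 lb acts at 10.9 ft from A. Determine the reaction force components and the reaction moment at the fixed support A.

A_x = 0, A_y = 2650 lb, M_A = 28880 lb·ft

ΣF_x = 0: A_x = 0.
ΣF_y = 0: A_y − 2650 = 0 → A_y = 2650 lb.
ΣM about A: M_A − 2650·10.9 = 0 → M_A = 28880 lb·ft.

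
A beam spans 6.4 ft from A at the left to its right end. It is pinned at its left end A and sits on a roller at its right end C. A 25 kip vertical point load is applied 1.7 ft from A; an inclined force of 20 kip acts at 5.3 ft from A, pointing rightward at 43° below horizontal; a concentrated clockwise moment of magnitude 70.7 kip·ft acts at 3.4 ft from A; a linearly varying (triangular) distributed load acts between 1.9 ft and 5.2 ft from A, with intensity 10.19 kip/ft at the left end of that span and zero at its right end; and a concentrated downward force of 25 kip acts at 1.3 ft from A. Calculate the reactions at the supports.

A_x = -14.63 kip, A_y = 38.51 kip, C_y = 41.94 kip

Resultant of the triangular load: ½ × 10.19 × 3.3 = 16.8135 kip, acting at 3 ft from A (one-third of the span from the peak).
Taking moments about A: C_y·6.4 − 25·1.7 − 20·sin43°·5.3 − 70.7 − (½·10.19·3.3)·3 − 25·1.3 = 0 → C_y = 268.432/6.4 = 41.9425 ≈ 41.94 kip.
ΣF_y = 0: A_y + 41.9425 − 25 − 20·sin43° − ½·10.19·3.3 − 25 = 0 → A_y = 38.51 kip.
ΣF_x = 0: A_x + 20·cos43° = 0 → A_x = -14.63 kip.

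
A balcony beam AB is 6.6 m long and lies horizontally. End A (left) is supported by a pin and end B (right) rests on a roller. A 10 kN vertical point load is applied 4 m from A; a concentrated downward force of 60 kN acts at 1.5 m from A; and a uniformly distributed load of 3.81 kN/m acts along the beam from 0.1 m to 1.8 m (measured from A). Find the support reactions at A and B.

Resultant of the distributed load: 3.81 × 1.7 = 6.477 kN at 0.95 m from A.
Moments about A: B_y·6.6 − 10·4 − 60·1.5 − (3.81·1.7)·0.95 = 0 → B_y = 136.15315/6.6 = 20.6293 ≈ 20.63 kN.
ΣF_y = 0: A_y + 20.6293 − 10 − 60 − 3.81·1.7 = 0 → A_y = 55.85 kN.
ΣF_x = 0: no horizontal applied forces, so A_x = 0.

A_x = 0, A_y = 55.85 kN, B_y = 20.63 kN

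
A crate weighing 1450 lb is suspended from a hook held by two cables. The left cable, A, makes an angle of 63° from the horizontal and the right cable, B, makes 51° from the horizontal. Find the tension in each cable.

ΣF_x = 0: −T_A·cos63° + T_B·cos51° = 0 → T_B = 0.721398·T_A.
ΣF_y = 0: T_A·sin63° + T_B·sin51° = 1450.
Substitute: T_A·(0.891007 + 0.721398·0.777146) = 1450 → T_A = 998.871 ≈ 998.9 lb.
Then T_B = 0.721398 × 998.871 = 720.6 lb.

T_A = 998.9 lb, T_B = 720.6 lb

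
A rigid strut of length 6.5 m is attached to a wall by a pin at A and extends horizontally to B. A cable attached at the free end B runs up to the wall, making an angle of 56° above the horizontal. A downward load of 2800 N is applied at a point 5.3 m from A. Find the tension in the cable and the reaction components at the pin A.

ΣM about A: T·sin56°·6.5 − 2800·5.3 = 0 → T = 14840/(6.5·0.829038) = 2753.89 ≈ 2754 N.
ΣF_x = 0: A_x − T·cos56° = 0 → A_x = 2753.89 × 0.559193 = 1540 N.
ΣF_y = 0: A_y + T·sin56° − 2800 = 0 → A_y = 2800 − 2753.89 × 0.829038 = 516.9 N.

T = 2754 N, A_x = 1540 N, A_y = 516.9 N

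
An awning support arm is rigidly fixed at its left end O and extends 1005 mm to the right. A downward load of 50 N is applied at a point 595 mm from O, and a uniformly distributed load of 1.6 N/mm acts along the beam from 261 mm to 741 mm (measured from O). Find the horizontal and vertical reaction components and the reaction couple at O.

O_x = 0, O_y = 818.0 N, M_O = 414500 N·mm

Resultant of the distributed load: 1.6 × 480 = 768 N at 501 mm from O.
ΣF_x = 0: O_x = 0.
ΣF_y = 0: O_y − 50 − 1.6·480 = 0 → O_y = 818.0 N.
ΣM about O: M_O − 50·595 − (1.6·480)·501 = 0 → M_O = 414500 N·mm.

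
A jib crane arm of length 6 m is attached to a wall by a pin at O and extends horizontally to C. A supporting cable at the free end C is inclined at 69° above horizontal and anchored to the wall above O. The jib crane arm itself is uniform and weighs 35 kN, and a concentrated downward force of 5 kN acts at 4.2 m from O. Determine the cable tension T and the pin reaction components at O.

ΣM about O: T·sin69°·6 − 35·3 − 5·4.2 = 0 → T = 126/(6·0.93358) = 22.4941 ≈ 22.49 kN.
ΣF_x = 0: O_x − T·cos69° = 0 → O_x = 22.4941 × 0.358368 = 8.061 kN.
ΣF_y = 0: O_y + T·sin69° − 35 − 5 = 0 → O_y = 40 − 22.4941 × 0.93358 = 19.00 kN.

T = 22.49 kN, O_x = 8.061 kN, O_y = 19.00 kN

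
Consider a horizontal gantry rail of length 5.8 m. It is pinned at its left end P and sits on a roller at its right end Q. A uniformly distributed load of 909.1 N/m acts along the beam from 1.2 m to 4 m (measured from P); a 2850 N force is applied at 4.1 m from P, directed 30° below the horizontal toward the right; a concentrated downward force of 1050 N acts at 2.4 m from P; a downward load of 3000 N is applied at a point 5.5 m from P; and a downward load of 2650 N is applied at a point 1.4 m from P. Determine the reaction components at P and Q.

P_x = -2468 N, P_y = 4603 N, Q_y = 6067 N

Resultant of the distributed load: 909.1 × 2.8 = 2545.48 N at 2.6 m from P.
ΣM about P: Q_y·5.8 − (909.1·2.8)·2.6 − 2850·sin30°·4.1 − 1050·2.4 − 3000·5.5 − 2650·1.4 = 0 → Q_y = 35190.748/5.8 = 6067.37 ≈ 6067 N.
ΣF_y = 0: P_y + 6067.37 − 909.1·2.8 − 2850·sin30° − 1050 − 3000 − 2650 = 0 → P_y = 4603 N.
ΣF_x = 0: P_x + 2850·cos30° = 0 → P_x = -2468 N.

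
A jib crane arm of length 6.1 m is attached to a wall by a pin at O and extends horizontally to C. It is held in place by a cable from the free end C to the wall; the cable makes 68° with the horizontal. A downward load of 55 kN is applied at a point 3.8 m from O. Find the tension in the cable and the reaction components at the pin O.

T = 36.95 kN, O_x = 13.84 kN, O_y = 20.74 kN

ΣM about O: T·sin68°·6.1 − 55·3.8 = 0 → T = 209/(6.1·0.927184) = 36.9531 ≈ 36.95 kN.
ΣF_x = 0: O_x − T·cos68° = 0 → O_x = 36.9531 × 0.374607 = 13.84 kN.
ΣF_y = 0: O_y + T·sin68° − 55 = 0 → O_y = 55 − 36.9531 × 0.927184 = 20.74 kN.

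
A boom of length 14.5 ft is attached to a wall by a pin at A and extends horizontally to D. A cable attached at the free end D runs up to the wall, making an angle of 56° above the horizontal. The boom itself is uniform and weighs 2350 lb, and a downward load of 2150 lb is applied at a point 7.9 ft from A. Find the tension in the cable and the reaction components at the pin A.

ΣM about A: T·sin56°·14.5 − 2350·7.25 − 2150·7.9 = 0 → T = 34022.5/(14.5·0.829038) = 2830.24 ≈ 2830 lb.
ΣF_x = 0: A_x − T·cos56° = 0 → A_x = 2830.24 × 0.559193 = 1583 lb.
ΣF_y = 0: A_y + T·sin56° − 2350 − 2150 = 0 → A_y = 4500 − 2830.24 × 0.829038 = 2154 lb.

T = 2830 lb, A_x = 1583 lb, A_y = 2154 lb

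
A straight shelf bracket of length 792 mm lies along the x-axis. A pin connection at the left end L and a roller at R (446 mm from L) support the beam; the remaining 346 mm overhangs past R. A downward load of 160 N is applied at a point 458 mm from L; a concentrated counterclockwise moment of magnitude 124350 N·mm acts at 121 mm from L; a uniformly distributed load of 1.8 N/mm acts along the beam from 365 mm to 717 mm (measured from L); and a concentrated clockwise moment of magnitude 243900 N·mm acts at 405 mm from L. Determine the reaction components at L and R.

Resultant of the distributed load: 1.8 × 352 = 633.6 N at 541 mm from L.
Taking moments about L: R_y·446 − 160·458 + 124350 − (1.8·352)·541 − 243900 = 0 → R_y = 535607.6/446 = 1200.91 ≈ 1201 N.
ΣF_y = 0: L_y + 1200.91 − 160 − 1.8·352 = 0 → L_y = -407.3 N.
ΣF_x = 0: no horizontal applied forces, so L_x = 0.

L_x = 0, L_y = -407.3 N, R_y = 1201 N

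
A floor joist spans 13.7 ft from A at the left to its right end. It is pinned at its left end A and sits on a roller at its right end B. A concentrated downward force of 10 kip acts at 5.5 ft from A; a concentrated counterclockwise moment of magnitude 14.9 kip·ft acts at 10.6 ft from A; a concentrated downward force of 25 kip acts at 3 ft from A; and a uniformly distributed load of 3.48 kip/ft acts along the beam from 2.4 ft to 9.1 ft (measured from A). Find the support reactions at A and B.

A_x = 0, A_y = 40.13 kip, B_y = 18.19 kip

Resultant of the distributed load: 3.48 × 6.7 = 23.316 kip at 5.75 ft from A.
Taking moments about A: B_y·13.7 − 10·5.5 + 14.9 − 25·3 − (3.48·6.7)·5.75 = 0 → B_y = 249.167/13.7 = 18.1874 ≈ 18.19 kip.
ΣF_y = 0: A_y + 18.1874 − 10 − 25 − 3.48·6.7 = 0 → A_y = 40.13 kip.
ΣF_x = 0: no horizontal applied forces, so A_x = 0.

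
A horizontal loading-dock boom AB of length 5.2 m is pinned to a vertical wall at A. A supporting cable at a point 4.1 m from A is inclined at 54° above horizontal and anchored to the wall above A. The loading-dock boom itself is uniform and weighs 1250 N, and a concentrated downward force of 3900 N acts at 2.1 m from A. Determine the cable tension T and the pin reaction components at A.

T = 3449 N, A_x = 2027 N, A_y = 2360 N

ΣM about A: T·sin54°·4.1 − 1250·2.6 − 3900·2.1 = 0 → T = 11440/(4.1·0.809017) = 3448.93 ≈ 3449 N.
ΣF_x = 0: A_x − T·cos54° = 0 → A_x = 3448.93 × 0.587785 = 2027 N.
ΣF_y = 0: A_y + T·sin54° − 1250 − 3900 = 0 → A_y = 5150 − 3448.93 × 0.809017 = 2360 N.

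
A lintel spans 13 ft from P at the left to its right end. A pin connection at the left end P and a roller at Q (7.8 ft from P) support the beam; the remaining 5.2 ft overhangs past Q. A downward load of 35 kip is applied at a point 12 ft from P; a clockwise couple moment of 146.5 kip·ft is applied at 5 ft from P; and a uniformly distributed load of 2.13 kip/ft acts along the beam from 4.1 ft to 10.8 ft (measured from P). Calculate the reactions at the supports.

P_x = 0, P_y = -36.99 kip, Q_y = 86.26 kip

Resultant of the distributed load: 2.13 × 6.7 = 14.271 kip at 7.45 ft from P.
ΣM about P: Q_y·7.8 − 35·12 − 146.5 − (2.13·6.7)·7.45 = 0 → Q_y = 672.81895/7.8 = 86.2588 ≈ 86.26 kip.
ΣF_y = 0: P_y + 86.2588 − 35 − 2.13·6.7 = 0 → P_y = -36.99 kip.
ΣF_x = 0: no horizontal applied forces, so P_x = 0.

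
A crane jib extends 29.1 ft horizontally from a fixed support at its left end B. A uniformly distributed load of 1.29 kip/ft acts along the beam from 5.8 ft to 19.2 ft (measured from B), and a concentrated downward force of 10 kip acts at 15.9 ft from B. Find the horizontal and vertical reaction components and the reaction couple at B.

B_x = 0, B_y = 27.29 kip, M_B = 375.1 kip·ft

Resultant of the distributed load: 1.29 × 13.4 = 17.286 kip at 12.5 ft from B.
ΣF_x = 0: B_x = 0.
ΣF_y = 0: B_y − 1.29·13.4 − 10 = 0 → B_y = 27.29 kip.
ΣM about B: M_B − (1.29·13.4)·12.5 − 10·15.9 = 0 → M_B = 375.1 kip·ft.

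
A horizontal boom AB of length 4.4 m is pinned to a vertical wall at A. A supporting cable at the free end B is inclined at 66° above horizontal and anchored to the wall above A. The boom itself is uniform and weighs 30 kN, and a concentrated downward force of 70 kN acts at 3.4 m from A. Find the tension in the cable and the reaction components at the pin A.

T = 75.63 kN, A_x = 30.76 kN, A_y = 30.91 kN

ΣM about A: T·sin66°·4.4 − 30·2.2 − 70·3.4 = 0 → T = 304/(4.4·0.913545) = 75.6295 ≈ 75.63 kN.
ΣF_x = 0: A_x − T·cos66° = 0 → A_x = 75.6295 × 0.406737 = 30.76 kN.
ΣF_y = 0: A_y + T·sin66° − 30 − 70 = 0 → A_y = 100 − 75.6295 × 0.913545 = 30.91 kN.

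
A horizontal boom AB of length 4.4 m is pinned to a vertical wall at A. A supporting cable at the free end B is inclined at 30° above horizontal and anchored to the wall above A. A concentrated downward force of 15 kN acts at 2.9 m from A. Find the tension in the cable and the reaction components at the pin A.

T = 19.77 kN, A_x = 17.12 kN, A_y = 5.114 kN

ΣM about A: T·sin30°·4.4 − 15·2.9 = 0 → T = 43.5/(4.4·0.5) = 19.7727 ≈ 19.77 kN.
ΣF_x = 0: A_x − T·cos30° = 0 → A_x = 19.7727 × 0.866025 = 17.12 kN.
ΣF_y = 0: A_y + T·sin30° − 15 = 0 → A_y = 15 − 19.7727 × 0.5 = 5.114 kN.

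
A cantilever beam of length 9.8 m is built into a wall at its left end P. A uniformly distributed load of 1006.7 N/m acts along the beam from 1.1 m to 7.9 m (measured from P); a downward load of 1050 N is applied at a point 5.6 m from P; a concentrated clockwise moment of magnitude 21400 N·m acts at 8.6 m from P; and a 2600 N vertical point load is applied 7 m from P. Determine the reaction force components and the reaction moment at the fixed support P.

P_x = 0, P_y = 10500 N, M_P = 76290 N·m

Resultant of the distributed load: 1006.7 × 6.8 = 6845.56 N at 4.5 m from P.
ΣF_x = 0: P_x = 0.
ΣF_y = 0: P_y − 1006.7·6.8 − 1050 − 2600 = 0 → P_y = 10500 N.
ΣM about P: M_P − (1006.7·6.8)·4.5 − 1050·5.6 − 21400 − 2600·7 = 0 → M_P = 76290 N·m.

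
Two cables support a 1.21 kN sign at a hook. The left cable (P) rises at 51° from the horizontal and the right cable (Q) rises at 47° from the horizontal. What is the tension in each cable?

ΣF_x = 0: −T_P·cos51° + T_Q·cos47° = 0 → T_Q = 0.922759·T_P.
ΣF_y = 0: T_P·sin51° + T_Q·sin47° = 1.21.
Substitute: T_P·(0.777146 + 0.922759·0.731354) = 1.21 → T_P = 0.833328 ≈ 0.8333 kN.
Then T_Q = 0.922759 × 0.833328 = 0.7690 kN.

T_P = 0.8333 kN, T_Q = 0.7690 kN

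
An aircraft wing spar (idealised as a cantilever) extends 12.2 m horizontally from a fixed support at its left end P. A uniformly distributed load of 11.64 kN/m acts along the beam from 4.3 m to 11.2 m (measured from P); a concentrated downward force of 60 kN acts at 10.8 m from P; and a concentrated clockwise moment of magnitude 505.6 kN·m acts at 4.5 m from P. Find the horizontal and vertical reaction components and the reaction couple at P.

P_x = 0, P_y = 140.3 kN, M_P = 1776 kN·m

Resultant of the distributed load: 11.64 × 6.9 = 80.316 kN at 7.75 m from P.
ΣF_x = 0: P_x = 0.
ΣF_y = 0: P_y − 11.64·6.9 − 60 = 0 → P_y = 140.3 kN.
ΣM about P: M_P − (11.64·6.9)·7.75 − 60·10.8 − 505.6 = 0 → M_P = 1776 kN·m.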